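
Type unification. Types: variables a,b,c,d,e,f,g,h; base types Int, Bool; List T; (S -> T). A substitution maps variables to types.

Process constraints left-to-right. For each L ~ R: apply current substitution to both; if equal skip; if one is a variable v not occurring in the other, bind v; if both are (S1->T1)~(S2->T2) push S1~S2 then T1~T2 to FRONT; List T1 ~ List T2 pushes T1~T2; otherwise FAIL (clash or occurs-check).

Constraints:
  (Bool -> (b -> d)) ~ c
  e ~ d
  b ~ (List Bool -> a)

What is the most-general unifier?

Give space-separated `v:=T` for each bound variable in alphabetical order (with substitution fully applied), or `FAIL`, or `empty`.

Answer: b:=(List Bool -> a) c:=(Bool -> ((List Bool -> a) -> d)) e:=d

Derivation:
step 1: unify (Bool -> (b -> d)) ~ c  [subst: {-} | 2 pending]
  bind c := (Bool -> (b -> d))
step 2: unify e ~ d  [subst: {c:=(Bool -> (b -> d))} | 1 pending]
  bind e := d
step 3: unify b ~ (List Bool -> a)  [subst: {c:=(Bool -> (b -> d)), e:=d} | 0 pending]
  bind b := (List Bool -> a)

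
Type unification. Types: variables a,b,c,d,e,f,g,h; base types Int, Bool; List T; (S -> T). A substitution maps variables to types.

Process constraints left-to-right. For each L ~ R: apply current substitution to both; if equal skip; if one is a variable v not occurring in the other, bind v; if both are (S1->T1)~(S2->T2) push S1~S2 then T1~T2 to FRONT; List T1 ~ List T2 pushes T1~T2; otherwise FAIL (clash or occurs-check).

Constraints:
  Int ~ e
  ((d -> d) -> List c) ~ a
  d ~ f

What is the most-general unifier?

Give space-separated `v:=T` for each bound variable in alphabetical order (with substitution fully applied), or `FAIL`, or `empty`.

step 1: unify Int ~ e  [subst: {-} | 2 pending]
  bind e := Int
step 2: unify ((d -> d) -> List c) ~ a  [subst: {e:=Int} | 1 pending]
  bind a := ((d -> d) -> List c)
step 3: unify d ~ f  [subst: {e:=Int, a:=((d -> d) -> List c)} | 0 pending]
  bind d := f

Answer: a:=((f -> f) -> List c) d:=f e:=Int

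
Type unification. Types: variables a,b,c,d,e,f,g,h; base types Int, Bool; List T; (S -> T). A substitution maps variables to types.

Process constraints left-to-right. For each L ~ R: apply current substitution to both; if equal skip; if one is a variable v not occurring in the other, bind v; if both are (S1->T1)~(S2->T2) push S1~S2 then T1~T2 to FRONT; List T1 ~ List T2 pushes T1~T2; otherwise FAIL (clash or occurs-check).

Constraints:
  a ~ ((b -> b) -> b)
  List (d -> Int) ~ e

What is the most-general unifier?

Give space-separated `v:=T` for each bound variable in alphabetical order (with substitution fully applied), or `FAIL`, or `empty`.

step 1: unify a ~ ((b -> b) -> b)  [subst: {-} | 1 pending]
  bind a := ((b -> b) -> b)
step 2: unify List (d -> Int) ~ e  [subst: {a:=((b -> b) -> b)} | 0 pending]
  bind e := List (d -> Int)

Answer: a:=((b -> b) -> b) e:=List (d -> Int)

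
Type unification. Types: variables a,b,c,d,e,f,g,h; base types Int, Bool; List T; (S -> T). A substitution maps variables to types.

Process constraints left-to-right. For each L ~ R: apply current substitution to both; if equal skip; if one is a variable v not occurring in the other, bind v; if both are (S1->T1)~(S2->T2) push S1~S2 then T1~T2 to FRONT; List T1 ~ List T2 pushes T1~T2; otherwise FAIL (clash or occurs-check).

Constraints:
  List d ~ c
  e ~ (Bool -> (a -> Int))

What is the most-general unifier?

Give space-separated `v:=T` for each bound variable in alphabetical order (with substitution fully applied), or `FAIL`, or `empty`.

step 1: unify List d ~ c  [subst: {-} | 1 pending]
  bind c := List d
step 2: unify e ~ (Bool -> (a -> Int))  [subst: {c:=List d} | 0 pending]
  bind e := (Bool -> (a -> Int))

Answer: c:=List d e:=(Bool -> (a -> Int))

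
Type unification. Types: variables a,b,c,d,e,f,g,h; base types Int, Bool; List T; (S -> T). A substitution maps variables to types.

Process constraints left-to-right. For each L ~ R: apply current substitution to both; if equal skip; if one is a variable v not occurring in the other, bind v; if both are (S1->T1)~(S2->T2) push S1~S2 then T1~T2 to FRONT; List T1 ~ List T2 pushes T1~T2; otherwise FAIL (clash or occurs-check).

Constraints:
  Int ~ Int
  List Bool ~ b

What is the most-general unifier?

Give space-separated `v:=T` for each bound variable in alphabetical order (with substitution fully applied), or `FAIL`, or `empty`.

Answer: b:=List Bool

Derivation:
step 1: unify Int ~ Int  [subst: {-} | 1 pending]
  -> identical, skip
step 2: unify List Bool ~ b  [subst: {-} | 0 pending]
  bind b := List Bool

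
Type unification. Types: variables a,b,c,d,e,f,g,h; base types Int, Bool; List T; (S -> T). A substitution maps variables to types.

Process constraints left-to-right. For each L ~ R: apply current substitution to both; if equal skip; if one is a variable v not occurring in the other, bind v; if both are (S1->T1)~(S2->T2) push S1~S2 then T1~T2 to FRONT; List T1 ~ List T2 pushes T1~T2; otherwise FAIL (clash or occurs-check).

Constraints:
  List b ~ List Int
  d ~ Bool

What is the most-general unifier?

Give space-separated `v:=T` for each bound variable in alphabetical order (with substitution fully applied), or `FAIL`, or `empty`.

Answer: b:=Int d:=Bool

Derivation:
step 1: unify List b ~ List Int  [subst: {-} | 1 pending]
  -> decompose List: push b~Int
step 2: unify b ~ Int  [subst: {-} | 1 pending]
  bind b := Int
step 3: unify d ~ Bool  [subst: {b:=Int} | 0 pending]
  bind d := Bool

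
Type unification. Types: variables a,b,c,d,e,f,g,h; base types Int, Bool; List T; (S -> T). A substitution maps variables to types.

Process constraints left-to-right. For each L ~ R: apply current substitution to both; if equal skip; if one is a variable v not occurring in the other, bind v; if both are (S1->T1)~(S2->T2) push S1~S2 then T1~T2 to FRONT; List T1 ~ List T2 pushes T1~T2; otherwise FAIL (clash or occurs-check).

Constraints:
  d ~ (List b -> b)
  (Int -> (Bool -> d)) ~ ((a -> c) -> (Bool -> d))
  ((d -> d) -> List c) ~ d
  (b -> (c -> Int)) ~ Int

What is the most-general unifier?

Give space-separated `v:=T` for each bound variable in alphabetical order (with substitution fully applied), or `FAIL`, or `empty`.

step 1: unify d ~ (List b -> b)  [subst: {-} | 3 pending]
  bind d := (List b -> b)
step 2: unify (Int -> (Bool -> (List b -> b))) ~ ((a -> c) -> (Bool -> (List b -> b)))  [subst: {d:=(List b -> b)} | 2 pending]
  -> decompose arrow: push Int~(a -> c), (Bool -> (List b -> b))~(Bool -> (List b -> b))
step 3: unify Int ~ (a -> c)  [subst: {d:=(List b -> b)} | 3 pending]
  clash: Int vs (a -> c)

Answer: FAIL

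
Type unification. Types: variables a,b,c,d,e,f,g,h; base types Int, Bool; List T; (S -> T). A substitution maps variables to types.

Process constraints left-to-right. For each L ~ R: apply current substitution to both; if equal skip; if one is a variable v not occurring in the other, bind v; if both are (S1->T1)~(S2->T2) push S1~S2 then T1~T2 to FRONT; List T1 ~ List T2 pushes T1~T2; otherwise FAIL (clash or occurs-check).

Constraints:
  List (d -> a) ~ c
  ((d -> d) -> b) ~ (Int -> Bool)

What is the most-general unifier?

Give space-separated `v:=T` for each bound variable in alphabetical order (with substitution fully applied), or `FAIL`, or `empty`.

step 1: unify List (d -> a) ~ c  [subst: {-} | 1 pending]
  bind c := List (d -> a)
step 2: unify ((d -> d) -> b) ~ (Int -> Bool)  [subst: {c:=List (d -> a)} | 0 pending]
  -> decompose arrow: push (d -> d)~Int, b~Bool
step 3: unify (d -> d) ~ Int  [subst: {c:=List (d -> a)} | 1 pending]
  clash: (d -> d) vs Int

Answer: FAIL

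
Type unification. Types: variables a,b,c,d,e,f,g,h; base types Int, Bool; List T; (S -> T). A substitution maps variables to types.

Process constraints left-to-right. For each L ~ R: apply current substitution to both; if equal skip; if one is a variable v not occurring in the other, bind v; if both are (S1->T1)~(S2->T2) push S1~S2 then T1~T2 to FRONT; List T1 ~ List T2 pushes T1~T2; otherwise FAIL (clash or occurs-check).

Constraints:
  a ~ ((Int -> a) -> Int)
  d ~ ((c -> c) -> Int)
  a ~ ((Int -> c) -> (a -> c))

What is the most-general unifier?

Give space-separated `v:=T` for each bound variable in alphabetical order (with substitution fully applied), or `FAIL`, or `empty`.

step 1: unify a ~ ((Int -> a) -> Int)  [subst: {-} | 2 pending]
  occurs-check fail: a in ((Int -> a) -> Int)

Answer: FAIL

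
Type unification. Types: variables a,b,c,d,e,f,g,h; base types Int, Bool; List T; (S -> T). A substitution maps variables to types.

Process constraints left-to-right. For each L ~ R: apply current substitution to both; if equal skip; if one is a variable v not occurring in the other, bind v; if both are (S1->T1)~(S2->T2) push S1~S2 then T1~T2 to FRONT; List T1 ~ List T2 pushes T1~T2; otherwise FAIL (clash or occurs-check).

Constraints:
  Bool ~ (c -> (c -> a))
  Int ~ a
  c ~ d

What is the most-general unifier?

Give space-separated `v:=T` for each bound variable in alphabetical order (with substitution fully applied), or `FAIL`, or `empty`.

step 1: unify Bool ~ (c -> (c -> a))  [subst: {-} | 2 pending]
  clash: Bool vs (c -> (c -> a))

Answer: FAIL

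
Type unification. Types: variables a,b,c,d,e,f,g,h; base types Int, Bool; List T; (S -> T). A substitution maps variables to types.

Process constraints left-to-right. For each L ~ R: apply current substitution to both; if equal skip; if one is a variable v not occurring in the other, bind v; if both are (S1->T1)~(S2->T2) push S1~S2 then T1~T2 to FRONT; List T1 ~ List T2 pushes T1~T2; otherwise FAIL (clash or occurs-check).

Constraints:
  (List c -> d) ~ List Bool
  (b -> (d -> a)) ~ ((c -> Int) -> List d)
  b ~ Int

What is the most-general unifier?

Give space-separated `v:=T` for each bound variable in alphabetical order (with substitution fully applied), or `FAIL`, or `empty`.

step 1: unify (List c -> d) ~ List Bool  [subst: {-} | 2 pending]
  clash: (List c -> d) vs List Bool

Answer: FAIL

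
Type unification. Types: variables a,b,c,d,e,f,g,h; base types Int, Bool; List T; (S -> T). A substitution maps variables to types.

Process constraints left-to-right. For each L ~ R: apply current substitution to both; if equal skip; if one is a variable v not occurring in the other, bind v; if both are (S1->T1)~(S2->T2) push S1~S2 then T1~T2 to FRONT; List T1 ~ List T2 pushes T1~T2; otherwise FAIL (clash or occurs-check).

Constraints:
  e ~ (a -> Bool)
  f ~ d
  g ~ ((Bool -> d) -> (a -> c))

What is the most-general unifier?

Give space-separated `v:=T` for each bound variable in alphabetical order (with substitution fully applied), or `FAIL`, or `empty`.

step 1: unify e ~ (a -> Bool)  [subst: {-} | 2 pending]
  bind e := (a -> Bool)
step 2: unify f ~ d  [subst: {e:=(a -> Bool)} | 1 pending]
  bind f := d
step 3: unify g ~ ((Bool -> d) -> (a -> c))  [subst: {e:=(a -> Bool), f:=d} | 0 pending]
  bind g := ((Bool -> d) -> (a -> c))

Answer: e:=(a -> Bool) f:=d g:=((Bool -> d) -> (a -> c))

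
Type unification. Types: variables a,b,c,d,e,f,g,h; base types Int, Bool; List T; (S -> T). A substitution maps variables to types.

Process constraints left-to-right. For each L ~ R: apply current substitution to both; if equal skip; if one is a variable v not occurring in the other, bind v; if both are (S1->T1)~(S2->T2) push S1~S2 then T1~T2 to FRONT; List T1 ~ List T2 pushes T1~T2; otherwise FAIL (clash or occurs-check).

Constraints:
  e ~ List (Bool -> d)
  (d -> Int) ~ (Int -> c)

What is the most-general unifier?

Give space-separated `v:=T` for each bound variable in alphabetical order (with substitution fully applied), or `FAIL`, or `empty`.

Answer: c:=Int d:=Int e:=List (Bool -> Int)

Derivation:
step 1: unify e ~ List (Bool -> d)  [subst: {-} | 1 pending]
  bind e := List (Bool -> d)
step 2: unify (d -> Int) ~ (Int -> c)  [subst: {e:=List (Bool -> d)} | 0 pending]
  -> decompose arrow: push d~Int, Int~c
step 3: unify d ~ Int  [subst: {e:=List (Bool -> d)} | 1 pending]
  bind d := Int
step 4: unify Int ~ c  [subst: {e:=List (Bool -> d), d:=Int} | 0 pending]
  bind c := Int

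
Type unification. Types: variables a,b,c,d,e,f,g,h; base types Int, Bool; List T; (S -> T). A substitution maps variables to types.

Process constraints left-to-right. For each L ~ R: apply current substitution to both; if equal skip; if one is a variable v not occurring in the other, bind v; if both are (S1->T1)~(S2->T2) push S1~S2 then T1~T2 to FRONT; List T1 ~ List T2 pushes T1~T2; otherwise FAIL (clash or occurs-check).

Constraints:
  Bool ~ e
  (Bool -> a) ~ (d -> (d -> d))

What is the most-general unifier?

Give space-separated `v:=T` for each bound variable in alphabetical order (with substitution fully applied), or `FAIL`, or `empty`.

step 1: unify Bool ~ e  [subst: {-} | 1 pending]
  bind e := Bool
step 2: unify (Bool -> a) ~ (d -> (d -> d))  [subst: {e:=Bool} | 0 pending]
  -> decompose arrow: push Bool~d, a~(d -> d)
step 3: unify Bool ~ d  [subst: {e:=Bool} | 1 pending]
  bind d := Bool
step 4: unify a ~ (Bool -> Bool)  [subst: {e:=Bool, d:=Bool} | 0 pending]
  bind a := (Bool -> Bool)

Answer: a:=(Bool -> Bool) d:=Bool e:=Bool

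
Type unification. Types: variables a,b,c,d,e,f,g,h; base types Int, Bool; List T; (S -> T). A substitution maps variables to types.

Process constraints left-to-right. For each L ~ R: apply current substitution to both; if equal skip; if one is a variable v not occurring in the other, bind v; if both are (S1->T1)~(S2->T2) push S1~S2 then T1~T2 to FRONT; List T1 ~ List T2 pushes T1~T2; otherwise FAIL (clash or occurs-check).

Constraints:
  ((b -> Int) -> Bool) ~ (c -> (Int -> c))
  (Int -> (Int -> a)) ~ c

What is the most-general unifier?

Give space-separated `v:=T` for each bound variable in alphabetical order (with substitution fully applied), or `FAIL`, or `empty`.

step 1: unify ((b -> Int) -> Bool) ~ (c -> (Int -> c))  [subst: {-} | 1 pending]
  -> decompose arrow: push (b -> Int)~c, Bool~(Int -> c)
step 2: unify (b -> Int) ~ c  [subst: {-} | 2 pending]
  bind c := (b -> Int)
step 3: unify Bool ~ (Int -> (b -> Int))  [subst: {c:=(b -> Int)} | 1 pending]
  clash: Bool vs (Int -> (b -> Int))

Answer: FAIL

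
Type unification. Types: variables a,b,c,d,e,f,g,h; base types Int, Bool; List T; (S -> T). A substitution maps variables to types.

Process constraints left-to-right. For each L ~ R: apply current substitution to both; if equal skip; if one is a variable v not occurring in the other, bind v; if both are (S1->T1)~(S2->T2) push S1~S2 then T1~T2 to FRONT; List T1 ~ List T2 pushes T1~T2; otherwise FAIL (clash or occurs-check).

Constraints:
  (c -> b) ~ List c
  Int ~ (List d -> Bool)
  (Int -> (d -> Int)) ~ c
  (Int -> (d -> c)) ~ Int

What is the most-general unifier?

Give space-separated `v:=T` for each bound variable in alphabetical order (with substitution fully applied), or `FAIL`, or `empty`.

Answer: FAIL

Derivation:
step 1: unify (c -> b) ~ List c  [subst: {-} | 3 pending]
  clash: (c -> b) vs List c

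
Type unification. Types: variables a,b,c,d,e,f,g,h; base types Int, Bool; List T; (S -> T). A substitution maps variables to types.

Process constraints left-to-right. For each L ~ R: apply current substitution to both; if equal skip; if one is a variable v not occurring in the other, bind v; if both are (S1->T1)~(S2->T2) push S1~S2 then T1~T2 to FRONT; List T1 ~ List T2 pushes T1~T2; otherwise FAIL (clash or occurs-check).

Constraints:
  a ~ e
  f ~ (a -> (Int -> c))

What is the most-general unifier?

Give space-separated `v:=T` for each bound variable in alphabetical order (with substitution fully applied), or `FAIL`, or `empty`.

step 1: unify a ~ e  [subst: {-} | 1 pending]
  bind a := e
step 2: unify f ~ (e -> (Int -> c))  [subst: {a:=e} | 0 pending]
  bind f := (e -> (Int -> c))

Answer: a:=e f:=(e -> (Int -> c))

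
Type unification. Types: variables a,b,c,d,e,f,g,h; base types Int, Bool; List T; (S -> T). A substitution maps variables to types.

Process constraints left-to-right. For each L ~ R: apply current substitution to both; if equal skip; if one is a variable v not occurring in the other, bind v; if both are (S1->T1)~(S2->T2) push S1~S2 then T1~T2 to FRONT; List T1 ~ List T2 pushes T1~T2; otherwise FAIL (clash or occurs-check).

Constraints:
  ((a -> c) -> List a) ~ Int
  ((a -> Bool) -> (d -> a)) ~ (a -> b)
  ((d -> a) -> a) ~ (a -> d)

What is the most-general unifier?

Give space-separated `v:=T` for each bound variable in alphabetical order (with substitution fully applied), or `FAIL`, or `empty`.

step 1: unify ((a -> c) -> List a) ~ Int  [subst: {-} | 2 pending]
  clash: ((a -> c) -> List a) vs Int

Answer: FAIL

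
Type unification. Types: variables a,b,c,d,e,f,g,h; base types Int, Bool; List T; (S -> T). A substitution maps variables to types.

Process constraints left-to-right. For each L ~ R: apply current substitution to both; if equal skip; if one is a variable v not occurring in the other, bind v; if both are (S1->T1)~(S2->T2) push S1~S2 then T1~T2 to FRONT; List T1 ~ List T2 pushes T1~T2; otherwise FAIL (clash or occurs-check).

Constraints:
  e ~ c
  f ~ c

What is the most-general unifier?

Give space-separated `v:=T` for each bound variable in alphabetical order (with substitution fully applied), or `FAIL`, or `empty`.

Answer: e:=c f:=c

Derivation:
step 1: unify e ~ c  [subst: {-} | 1 pending]
  bind e := c
step 2: unify f ~ c  [subst: {e:=c} | 0 pending]
  bind f := c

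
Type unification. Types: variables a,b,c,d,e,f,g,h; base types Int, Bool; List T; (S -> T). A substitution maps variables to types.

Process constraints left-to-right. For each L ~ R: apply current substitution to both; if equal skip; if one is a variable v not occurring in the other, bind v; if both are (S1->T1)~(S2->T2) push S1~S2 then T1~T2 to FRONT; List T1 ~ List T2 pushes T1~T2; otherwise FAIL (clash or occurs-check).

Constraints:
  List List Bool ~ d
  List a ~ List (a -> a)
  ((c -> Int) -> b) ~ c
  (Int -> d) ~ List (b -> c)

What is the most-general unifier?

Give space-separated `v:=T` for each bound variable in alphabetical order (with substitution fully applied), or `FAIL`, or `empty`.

Answer: FAIL

Derivation:
step 1: unify List List Bool ~ d  [subst: {-} | 3 pending]
  bind d := List List Bool
step 2: unify List a ~ List (a -> a)  [subst: {d:=List List Bool} | 2 pending]
  -> decompose List: push a~(a -> a)
step 3: unify a ~ (a -> a)  [subst: {d:=List List Bool} | 2 pending]
  occurs-check fail: a in (a -> a)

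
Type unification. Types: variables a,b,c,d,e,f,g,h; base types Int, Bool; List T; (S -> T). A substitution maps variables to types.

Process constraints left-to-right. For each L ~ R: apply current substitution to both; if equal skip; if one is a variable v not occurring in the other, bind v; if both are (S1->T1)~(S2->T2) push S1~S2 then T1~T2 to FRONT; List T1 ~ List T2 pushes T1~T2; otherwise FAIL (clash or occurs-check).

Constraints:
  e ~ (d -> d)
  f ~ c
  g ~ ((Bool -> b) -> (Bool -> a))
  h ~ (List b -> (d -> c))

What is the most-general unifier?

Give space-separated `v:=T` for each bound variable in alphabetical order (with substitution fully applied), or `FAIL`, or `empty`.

Answer: e:=(d -> d) f:=c g:=((Bool -> b) -> (Bool -> a)) h:=(List b -> (d -> c))

Derivation:
step 1: unify e ~ (d -> d)  [subst: {-} | 3 pending]
  bind e := (d -> d)
step 2: unify f ~ c  [subst: {e:=(d -> d)} | 2 pending]
  bind f := c
step 3: unify g ~ ((Bool -> b) -> (Bool -> a))  [subst: {e:=(d -> d), f:=c} | 1 pending]
  bind g := ((Bool -> b) -> (Bool -> a))
step 4: unify h ~ (List b -> (d -> c))  [subst: {e:=(d -> d), f:=c, g:=((Bool -> b) -> (Bool -> a))} | 0 pending]
  bind h := (List b -> (d -> c))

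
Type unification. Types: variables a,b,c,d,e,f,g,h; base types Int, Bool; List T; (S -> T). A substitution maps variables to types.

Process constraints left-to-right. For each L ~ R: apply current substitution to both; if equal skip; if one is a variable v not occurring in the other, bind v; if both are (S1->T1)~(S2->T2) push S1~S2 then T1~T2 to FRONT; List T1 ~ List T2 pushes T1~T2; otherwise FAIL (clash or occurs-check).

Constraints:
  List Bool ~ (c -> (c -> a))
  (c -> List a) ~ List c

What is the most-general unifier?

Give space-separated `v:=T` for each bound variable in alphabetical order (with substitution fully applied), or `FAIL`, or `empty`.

step 1: unify List Bool ~ (c -> (c -> a))  [subst: {-} | 1 pending]
  clash: List Bool vs (c -> (c -> a))

Answer: FAIL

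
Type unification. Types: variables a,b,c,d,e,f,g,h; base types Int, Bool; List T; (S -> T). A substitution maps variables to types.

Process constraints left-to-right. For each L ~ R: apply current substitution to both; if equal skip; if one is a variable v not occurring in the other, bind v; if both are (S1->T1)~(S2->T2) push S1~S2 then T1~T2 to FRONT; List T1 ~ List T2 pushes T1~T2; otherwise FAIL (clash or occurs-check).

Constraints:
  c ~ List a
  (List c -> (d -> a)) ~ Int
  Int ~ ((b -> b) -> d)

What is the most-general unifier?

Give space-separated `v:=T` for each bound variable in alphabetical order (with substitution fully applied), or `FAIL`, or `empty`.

Answer: FAIL

Derivation:
step 1: unify c ~ List a  [subst: {-} | 2 pending]
  bind c := List a
step 2: unify (List List a -> (d -> a)) ~ Int  [subst: {c:=List a} | 1 pending]
  clash: (List List a -> (d -> a)) vs Int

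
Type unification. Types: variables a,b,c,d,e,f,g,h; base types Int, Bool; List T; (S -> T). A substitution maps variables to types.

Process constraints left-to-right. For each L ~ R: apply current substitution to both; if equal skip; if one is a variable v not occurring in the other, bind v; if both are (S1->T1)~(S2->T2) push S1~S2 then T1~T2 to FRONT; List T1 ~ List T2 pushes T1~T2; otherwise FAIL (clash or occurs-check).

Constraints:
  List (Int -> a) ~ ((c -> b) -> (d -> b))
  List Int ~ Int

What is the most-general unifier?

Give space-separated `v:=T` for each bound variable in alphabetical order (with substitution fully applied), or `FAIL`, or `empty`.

step 1: unify List (Int -> a) ~ ((c -> b) -> (d -> b))  [subst: {-} | 1 pending]
  clash: List (Int -> a) vs ((c -> b) -> (d -> b))

Answer: FAIL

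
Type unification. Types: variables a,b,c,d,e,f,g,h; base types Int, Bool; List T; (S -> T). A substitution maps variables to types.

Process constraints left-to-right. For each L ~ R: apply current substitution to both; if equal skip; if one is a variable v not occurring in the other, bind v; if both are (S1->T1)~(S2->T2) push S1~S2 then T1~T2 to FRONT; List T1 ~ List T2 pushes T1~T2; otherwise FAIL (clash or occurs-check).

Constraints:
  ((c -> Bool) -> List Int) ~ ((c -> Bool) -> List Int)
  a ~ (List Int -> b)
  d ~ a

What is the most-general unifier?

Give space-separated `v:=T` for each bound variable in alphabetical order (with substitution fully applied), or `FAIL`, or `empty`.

Answer: a:=(List Int -> b) d:=(List Int -> b)

Derivation:
step 1: unify ((c -> Bool) -> List Int) ~ ((c -> Bool) -> List Int)  [subst: {-} | 2 pending]
  -> identical, skip
step 2: unify a ~ (List Int -> b)  [subst: {-} | 1 pending]
  bind a := (List Int -> b)
step 3: unify d ~ (List Int -> b)  [subst: {a:=(List Int -> b)} | 0 pending]
  bind d := (List Int -> b)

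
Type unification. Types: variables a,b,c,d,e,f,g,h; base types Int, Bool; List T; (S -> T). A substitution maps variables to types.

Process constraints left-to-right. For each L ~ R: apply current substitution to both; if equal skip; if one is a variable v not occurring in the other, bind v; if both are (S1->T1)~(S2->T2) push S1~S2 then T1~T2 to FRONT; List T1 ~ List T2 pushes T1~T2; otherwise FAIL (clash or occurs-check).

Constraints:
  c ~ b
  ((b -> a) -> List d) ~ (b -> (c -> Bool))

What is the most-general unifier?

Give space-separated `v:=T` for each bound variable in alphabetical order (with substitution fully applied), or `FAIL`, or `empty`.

Answer: FAIL

Derivation:
step 1: unify c ~ b  [subst: {-} | 1 pending]
  bind c := b
step 2: unify ((b -> a) -> List d) ~ (b -> (b -> Bool))  [subst: {c:=b} | 0 pending]
  -> decompose arrow: push (b -> a)~b, List d~(b -> Bool)
step 3: unify (b -> a) ~ b  [subst: {c:=b} | 1 pending]
  occurs-check fail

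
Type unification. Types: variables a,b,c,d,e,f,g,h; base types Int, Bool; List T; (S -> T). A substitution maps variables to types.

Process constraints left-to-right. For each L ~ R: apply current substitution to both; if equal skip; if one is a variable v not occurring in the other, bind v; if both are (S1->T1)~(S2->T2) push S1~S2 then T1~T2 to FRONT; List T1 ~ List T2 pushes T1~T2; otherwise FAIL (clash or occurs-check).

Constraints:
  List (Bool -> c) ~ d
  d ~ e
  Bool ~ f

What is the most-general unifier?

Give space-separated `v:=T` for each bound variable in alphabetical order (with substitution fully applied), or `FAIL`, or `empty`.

Answer: d:=List (Bool -> c) e:=List (Bool -> c) f:=Bool

Derivation:
step 1: unify List (Bool -> c) ~ d  [subst: {-} | 2 pending]
  bind d := List (Bool -> c)
step 2: unify List (Bool -> c) ~ e  [subst: {d:=List (Bool -> c)} | 1 pending]
  bind e := List (Bool -> c)
step 3: unify Bool ~ f  [subst: {d:=List (Bool -> c), e:=List (Bool -> c)} | 0 pending]
  bind f := Bool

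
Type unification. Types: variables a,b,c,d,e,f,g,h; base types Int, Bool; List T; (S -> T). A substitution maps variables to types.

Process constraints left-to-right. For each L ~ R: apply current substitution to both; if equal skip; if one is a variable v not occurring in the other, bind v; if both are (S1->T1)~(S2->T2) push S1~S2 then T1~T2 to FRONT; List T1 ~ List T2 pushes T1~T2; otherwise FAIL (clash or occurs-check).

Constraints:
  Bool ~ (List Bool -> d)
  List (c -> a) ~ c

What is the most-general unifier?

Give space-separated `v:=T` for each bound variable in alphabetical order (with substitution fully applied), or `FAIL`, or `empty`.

step 1: unify Bool ~ (List Bool -> d)  [subst: {-} | 1 pending]
  clash: Bool vs (List Bool -> d)

Answer: FAIL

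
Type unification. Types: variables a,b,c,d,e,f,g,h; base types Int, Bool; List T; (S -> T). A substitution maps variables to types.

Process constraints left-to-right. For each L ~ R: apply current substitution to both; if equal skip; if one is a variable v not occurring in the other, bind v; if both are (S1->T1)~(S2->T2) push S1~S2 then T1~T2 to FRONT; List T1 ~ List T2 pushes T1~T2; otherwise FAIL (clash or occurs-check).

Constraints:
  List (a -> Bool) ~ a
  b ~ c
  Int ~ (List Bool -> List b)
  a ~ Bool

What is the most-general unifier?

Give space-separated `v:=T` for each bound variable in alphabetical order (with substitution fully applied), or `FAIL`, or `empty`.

step 1: unify List (a -> Bool) ~ a  [subst: {-} | 3 pending]
  occurs-check fail

Answer: FAIL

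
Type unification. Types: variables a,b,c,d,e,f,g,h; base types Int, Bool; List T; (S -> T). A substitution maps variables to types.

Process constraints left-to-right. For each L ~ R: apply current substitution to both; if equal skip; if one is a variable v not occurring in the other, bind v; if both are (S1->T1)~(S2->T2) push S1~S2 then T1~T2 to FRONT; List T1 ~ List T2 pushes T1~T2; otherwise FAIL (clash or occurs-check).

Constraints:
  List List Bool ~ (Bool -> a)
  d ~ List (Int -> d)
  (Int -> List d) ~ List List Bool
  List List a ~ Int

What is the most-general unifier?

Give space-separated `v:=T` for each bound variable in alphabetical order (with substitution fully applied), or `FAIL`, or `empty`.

Answer: FAIL

Derivation:
step 1: unify List List Bool ~ (Bool -> a)  [subst: {-} | 3 pending]
  clash: List List Bool vs (Bool -> a)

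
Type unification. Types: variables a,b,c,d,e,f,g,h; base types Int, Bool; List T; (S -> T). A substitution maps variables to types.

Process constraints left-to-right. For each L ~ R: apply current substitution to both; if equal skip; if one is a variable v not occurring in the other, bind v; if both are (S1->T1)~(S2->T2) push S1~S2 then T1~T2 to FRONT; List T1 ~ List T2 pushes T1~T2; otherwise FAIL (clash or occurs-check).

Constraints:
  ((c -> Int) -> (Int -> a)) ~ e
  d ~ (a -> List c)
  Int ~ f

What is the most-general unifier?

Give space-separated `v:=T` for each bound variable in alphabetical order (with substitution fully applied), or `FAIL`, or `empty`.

Answer: d:=(a -> List c) e:=((c -> Int) -> (Int -> a)) f:=Int

Derivation:
step 1: unify ((c -> Int) -> (Int -> a)) ~ e  [subst: {-} | 2 pending]
  bind e := ((c -> Int) -> (Int -> a))
step 2: unify d ~ (a -> List c)  [subst: {e:=((c -> Int) -> (Int -> a))} | 1 pending]
  bind d := (a -> List c)
step 3: unify Int ~ f  [subst: {e:=((c -> Int) -> (Int -> a)), d:=(a -> List c)} | 0 pending]
  bind f := Int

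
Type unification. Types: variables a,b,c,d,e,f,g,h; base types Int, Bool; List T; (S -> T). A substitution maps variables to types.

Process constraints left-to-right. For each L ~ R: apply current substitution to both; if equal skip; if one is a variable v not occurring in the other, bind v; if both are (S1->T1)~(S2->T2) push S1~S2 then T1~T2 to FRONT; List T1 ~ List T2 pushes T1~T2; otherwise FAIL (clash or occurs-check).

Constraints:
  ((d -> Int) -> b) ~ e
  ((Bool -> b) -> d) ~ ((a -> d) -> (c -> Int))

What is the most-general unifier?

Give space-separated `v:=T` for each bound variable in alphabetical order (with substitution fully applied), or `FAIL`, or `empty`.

Answer: a:=Bool b:=(c -> Int) d:=(c -> Int) e:=(((c -> Int) -> Int) -> (c -> Int))

Derivation:
step 1: unify ((d -> Int) -> b) ~ e  [subst: {-} | 1 pending]
  bind e := ((d -> Int) -> b)
step 2: unify ((Bool -> b) -> d) ~ ((a -> d) -> (c -> Int))  [subst: {e:=((d -> Int) -> b)} | 0 pending]
  -> decompose arrow: push (Bool -> b)~(a -> d), d~(c -> Int)
step 3: unify (Bool -> b) ~ (a -> d)  [subst: {e:=((d -> Int) -> b)} | 1 pending]
  -> decompose arrow: push Bool~a, b~d
step 4: unify Bool ~ a  [subst: {e:=((d -> Int) -> b)} | 2 pending]
  bind a := Bool
step 5: unify b ~ d  [subst: {e:=((d -> Int) -> b), a:=Bool} | 1 pending]
  bind b := d
step 6: unify d ~ (c -> Int)  [subst: {e:=((d -> Int) -> b), a:=Bool, b:=d} | 0 pending]
  bind d := (c -> Int)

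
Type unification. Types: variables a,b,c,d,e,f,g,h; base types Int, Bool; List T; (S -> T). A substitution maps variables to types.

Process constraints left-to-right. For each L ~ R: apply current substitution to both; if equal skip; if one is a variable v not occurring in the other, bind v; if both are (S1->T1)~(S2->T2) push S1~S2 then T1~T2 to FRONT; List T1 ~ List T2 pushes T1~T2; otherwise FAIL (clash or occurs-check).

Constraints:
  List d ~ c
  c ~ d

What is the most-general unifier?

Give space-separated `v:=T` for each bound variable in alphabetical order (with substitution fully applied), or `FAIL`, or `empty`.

Answer: FAIL

Derivation:
step 1: unify List d ~ c  [subst: {-} | 1 pending]
  bind c := List d
step 2: unify List d ~ d  [subst: {c:=List d} | 0 pending]
  occurs-check fail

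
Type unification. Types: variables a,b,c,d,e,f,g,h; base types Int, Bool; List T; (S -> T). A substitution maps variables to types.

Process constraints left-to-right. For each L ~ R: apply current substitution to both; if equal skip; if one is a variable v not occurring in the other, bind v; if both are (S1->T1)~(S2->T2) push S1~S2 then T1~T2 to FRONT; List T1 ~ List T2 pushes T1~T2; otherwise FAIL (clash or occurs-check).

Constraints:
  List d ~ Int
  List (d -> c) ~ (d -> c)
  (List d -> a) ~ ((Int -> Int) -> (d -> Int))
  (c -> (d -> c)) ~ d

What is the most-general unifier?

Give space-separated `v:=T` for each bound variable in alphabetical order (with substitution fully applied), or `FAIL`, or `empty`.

step 1: unify List d ~ Int  [subst: {-} | 3 pending]
  clash: List d vs Int

Answer: FAIL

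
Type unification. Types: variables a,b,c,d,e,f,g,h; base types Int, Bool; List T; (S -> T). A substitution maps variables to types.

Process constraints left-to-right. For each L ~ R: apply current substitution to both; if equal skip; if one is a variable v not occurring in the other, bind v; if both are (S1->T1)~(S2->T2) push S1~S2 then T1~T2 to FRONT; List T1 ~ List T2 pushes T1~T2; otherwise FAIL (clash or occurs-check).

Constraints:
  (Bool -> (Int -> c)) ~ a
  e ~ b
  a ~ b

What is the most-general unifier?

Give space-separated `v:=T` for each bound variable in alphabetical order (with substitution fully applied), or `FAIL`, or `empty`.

step 1: unify (Bool -> (Int -> c)) ~ a  [subst: {-} | 2 pending]
  bind a := (Bool -> (Int -> c))
step 2: unify e ~ b  [subst: {a:=(Bool -> (Int -> c))} | 1 pending]
  bind e := b
step 3: unify (Bool -> (Int -> c)) ~ b  [subst: {a:=(Bool -> (Int -> c)), e:=b} | 0 pending]
  bind b := (Bool -> (Int -> c))

Answer: a:=(Bool -> (Int -> c)) b:=(Bool -> (Int -> c)) e:=(Bool -> (Int -> c))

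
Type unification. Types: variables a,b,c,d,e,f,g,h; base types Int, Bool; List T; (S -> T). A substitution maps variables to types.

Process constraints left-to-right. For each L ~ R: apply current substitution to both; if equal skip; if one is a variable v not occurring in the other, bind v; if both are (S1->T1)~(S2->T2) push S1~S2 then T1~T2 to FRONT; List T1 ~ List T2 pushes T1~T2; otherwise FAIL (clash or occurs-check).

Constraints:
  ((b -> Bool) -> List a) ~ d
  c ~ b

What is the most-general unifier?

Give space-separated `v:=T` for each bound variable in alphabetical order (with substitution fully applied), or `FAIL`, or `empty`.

Answer: c:=b d:=((b -> Bool) -> List a)

Derivation:
step 1: unify ((b -> Bool) -> List a) ~ d  [subst: {-} | 1 pending]
  bind d := ((b -> Bool) -> List a)
step 2: unify c ~ b  [subst: {d:=((b -> Bool) -> List a)} | 0 pending]
  bind c := b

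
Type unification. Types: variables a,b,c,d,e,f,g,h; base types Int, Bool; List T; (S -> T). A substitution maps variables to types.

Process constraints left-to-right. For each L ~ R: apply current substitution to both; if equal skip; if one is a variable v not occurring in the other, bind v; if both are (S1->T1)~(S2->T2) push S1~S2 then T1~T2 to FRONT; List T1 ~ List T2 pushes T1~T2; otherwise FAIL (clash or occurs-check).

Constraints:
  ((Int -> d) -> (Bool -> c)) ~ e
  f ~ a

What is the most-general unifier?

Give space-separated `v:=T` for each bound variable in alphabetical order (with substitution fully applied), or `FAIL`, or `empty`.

step 1: unify ((Int -> d) -> (Bool -> c)) ~ e  [subst: {-} | 1 pending]
  bind e := ((Int -> d) -> (Bool -> c))
step 2: unify f ~ a  [subst: {e:=((Int -> d) -> (Bool -> c))} | 0 pending]
  bind f := a

Answer: e:=((Int -> d) -> (Bool -> c)) f:=a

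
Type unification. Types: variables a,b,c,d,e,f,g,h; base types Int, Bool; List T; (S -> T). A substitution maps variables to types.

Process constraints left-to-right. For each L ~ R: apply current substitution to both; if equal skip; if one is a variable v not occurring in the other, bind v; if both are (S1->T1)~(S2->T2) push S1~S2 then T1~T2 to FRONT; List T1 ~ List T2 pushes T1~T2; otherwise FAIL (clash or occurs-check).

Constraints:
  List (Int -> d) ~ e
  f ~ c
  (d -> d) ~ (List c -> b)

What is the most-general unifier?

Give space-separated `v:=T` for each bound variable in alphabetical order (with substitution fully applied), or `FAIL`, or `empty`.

Answer: b:=List c d:=List c e:=List (Int -> List c) f:=c

Derivation:
step 1: unify List (Int -> d) ~ e  [subst: {-} | 2 pending]
  bind e := List (Int -> d)
step 2: unify f ~ c  [subst: {e:=List (Int -> d)} | 1 pending]
  bind f := c
step 3: unify (d -> d) ~ (List c -> b)  [subst: {e:=List (Int -> d), f:=c} | 0 pending]
  -> decompose arrow: push d~List c, d~b
step 4: unify d ~ List c  [subst: {e:=List (Int -> d), f:=c} | 1 pending]
  bind d := List c
step 5: unify List c ~ b  [subst: {e:=List (Int -> d), f:=c, d:=List c} | 0 pending]
  bind b := List c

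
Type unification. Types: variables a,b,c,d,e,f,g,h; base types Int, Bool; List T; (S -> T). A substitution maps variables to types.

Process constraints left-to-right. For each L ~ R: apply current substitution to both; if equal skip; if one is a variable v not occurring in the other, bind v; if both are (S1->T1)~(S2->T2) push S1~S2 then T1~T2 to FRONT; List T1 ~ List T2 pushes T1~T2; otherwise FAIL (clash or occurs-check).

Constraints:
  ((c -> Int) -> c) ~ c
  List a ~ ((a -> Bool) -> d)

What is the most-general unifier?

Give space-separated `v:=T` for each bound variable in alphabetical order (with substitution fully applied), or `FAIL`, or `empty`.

step 1: unify ((c -> Int) -> c) ~ c  [subst: {-} | 1 pending]
  occurs-check fail

Answer: FAIL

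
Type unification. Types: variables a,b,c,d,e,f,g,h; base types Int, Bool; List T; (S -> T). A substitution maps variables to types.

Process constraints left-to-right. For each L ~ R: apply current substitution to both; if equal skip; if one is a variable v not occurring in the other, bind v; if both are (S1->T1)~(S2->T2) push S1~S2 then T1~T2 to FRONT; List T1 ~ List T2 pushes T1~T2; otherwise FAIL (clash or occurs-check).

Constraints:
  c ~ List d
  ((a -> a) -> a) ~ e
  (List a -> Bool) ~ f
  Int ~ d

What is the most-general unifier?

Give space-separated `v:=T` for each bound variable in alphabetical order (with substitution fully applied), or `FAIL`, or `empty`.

Answer: c:=List Int d:=Int e:=((a -> a) -> a) f:=(List a -> Bool)

Derivation:
step 1: unify c ~ List d  [subst: {-} | 3 pending]
  bind c := List d
step 2: unify ((a -> a) -> a) ~ e  [subst: {c:=List d} | 2 pending]
  bind e := ((a -> a) -> a)
step 3: unify (List a -> Bool) ~ f  [subst: {c:=List d, e:=((a -> a) -> a)} | 1 pending]
  bind f := (List a -> Bool)
step 4: unify Int ~ d  [subst: {c:=List d, e:=((a -> a) -> a), f:=(List a -> Bool)} | 0 pending]
  bind d := Int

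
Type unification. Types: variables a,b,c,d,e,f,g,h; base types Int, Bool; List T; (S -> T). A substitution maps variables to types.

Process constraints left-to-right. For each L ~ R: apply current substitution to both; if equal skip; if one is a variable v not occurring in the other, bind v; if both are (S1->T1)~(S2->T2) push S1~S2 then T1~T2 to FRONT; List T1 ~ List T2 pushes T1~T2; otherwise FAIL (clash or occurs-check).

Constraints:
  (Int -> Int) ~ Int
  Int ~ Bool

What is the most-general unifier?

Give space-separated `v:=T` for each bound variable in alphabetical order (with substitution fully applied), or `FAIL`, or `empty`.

Answer: FAIL

Derivation:
step 1: unify (Int -> Int) ~ Int  [subst: {-} | 1 pending]
  clash: (Int -> Int) vs Int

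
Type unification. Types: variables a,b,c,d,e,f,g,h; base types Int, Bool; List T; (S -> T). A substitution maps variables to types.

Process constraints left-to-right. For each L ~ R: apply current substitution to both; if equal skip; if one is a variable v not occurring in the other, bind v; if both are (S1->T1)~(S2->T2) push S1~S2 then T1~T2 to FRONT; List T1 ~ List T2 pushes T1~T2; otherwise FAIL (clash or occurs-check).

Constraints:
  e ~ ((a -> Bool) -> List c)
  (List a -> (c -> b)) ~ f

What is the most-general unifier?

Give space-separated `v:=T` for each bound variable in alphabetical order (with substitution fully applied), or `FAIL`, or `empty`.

step 1: unify e ~ ((a -> Bool) -> List c)  [subst: {-} | 1 pending]
  bind e := ((a -> Bool) -> List c)
step 2: unify (List a -> (c -> b)) ~ f  [subst: {e:=((a -> Bool) -> List c)} | 0 pending]
  bind f := (List a -> (c -> b))

Answer: e:=((a -> Bool) -> List c) f:=(List a -> (c -> b))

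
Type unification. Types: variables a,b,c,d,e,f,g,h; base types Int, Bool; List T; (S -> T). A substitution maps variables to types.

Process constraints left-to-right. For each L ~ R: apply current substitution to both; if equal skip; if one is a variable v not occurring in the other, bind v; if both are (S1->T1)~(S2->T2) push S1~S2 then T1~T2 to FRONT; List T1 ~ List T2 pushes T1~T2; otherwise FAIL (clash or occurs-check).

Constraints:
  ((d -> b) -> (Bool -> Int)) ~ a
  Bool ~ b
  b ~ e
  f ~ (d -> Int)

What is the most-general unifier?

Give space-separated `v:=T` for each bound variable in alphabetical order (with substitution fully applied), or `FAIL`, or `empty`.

Answer: a:=((d -> Bool) -> (Bool -> Int)) b:=Bool e:=Bool f:=(d -> Int)

Derivation:
step 1: unify ((d -> b) -> (Bool -> Int)) ~ a  [subst: {-} | 3 pending]
  bind a := ((d -> b) -> (Bool -> Int))
step 2: unify Bool ~ b  [subst: {a:=((d -> b) -> (Bool -> Int))} | 2 pending]
  bind b := Bool
step 3: unify Bool ~ e  [subst: {a:=((d -> b) -> (Bool -> Int)), b:=Bool} | 1 pending]
  bind e := Bool
step 4: unify f ~ (d -> Int)  [subst: {a:=((d -> b) -> (Bool -> Int)), b:=Bool, e:=Bool} | 0 pending]
  bind f := (d -> Int)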